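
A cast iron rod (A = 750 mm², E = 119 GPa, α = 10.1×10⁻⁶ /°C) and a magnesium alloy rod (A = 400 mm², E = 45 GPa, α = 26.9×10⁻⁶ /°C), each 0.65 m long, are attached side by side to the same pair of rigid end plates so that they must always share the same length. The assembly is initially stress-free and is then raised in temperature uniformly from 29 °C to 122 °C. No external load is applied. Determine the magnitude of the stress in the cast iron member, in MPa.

Equilibrium of a rigid end plate with no external load gives equal and opposite internal forces ±P in the two members. Since α_{magnesium alloy} > α_{cast iron}, heating drives the magnesium alloy into compression and the cast iron into tension.
Compatibility of the two members (thermal + elastic change equal): (α₁ − α₂)ΔT = P·[1/(A₁E₁) + 1/(A₂E₂)].
|α₁ − α₂|·ΔT = 16.8×10⁻⁶ × 93 = 0.001562.
1/(A₁E₁) + 1/(A₂E₂) = 1/(750×119×10³) + 1/(400×45×10³) = 6.676×10⁻⁸ N⁻¹.
P = 0.001562 / 6.676×10⁻⁸ = 23400 N = 23.4 kN.
σ_{cast iron} = P/A₁ = 23400/750 = 31.2 MPa, tensile.

σ ≈ 31.2 MPa (tensile)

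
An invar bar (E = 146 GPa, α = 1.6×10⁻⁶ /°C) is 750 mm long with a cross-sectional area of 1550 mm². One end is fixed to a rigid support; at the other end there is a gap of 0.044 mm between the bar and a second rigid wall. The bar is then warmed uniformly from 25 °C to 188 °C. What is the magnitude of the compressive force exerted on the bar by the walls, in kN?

If the wall were absent the bar would grow by αΔT L = 1.6×10⁻⁶ × 163 × 750 = 0.1956 mm.
After closing the 0.044 mm clearance, 0.1956 − 0.044 = 0.1516 mm of expansion remains to be suppressed by the wall.
That suppressed elongation corresponds to σ = E·Δ/L = 146×10³ × 0.1516/750 = 29.51 MPa.
Force on the wall = σA = 29.51 × 1550 mm² = 45.74 kN.

P ≈ 45.7 kN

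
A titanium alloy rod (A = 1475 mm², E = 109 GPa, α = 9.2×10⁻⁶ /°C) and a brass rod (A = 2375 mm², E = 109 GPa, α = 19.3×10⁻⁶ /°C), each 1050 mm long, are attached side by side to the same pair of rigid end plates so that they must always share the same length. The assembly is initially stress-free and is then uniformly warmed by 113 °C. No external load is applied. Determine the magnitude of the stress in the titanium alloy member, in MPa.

σ ≈ 76.7 MPa (tensile)

Equilibrium of a rigid end plate with no external load gives equal and opposite internal forces ±P in the two members. Since α_{brass} > α_{titanium alloy}, heating drives the brass into compression and the titanium alloy into tension.
Equating the net (thermal + elastic) strains gives |α₁ − α₂|·ΔT = P·[1/(A₁E₁) + 1/(A₂E₂)].
|α₁ − α₂|·ΔT = 10.1×10⁻⁶ × 113 = 0.001141.
1/(A₁E₁) + 1/(A₂E₂) = 1/(1475×109×10³) + 1/(2375×109×10³) = 1.008×10⁻⁸ N⁻¹.
So P = 0.001141 / 1.008×10⁻⁸ = 113.2 kN.
σ_{titanium alloy} = P/A₁ = 113200/1475 = 76.74 MPa, tensile.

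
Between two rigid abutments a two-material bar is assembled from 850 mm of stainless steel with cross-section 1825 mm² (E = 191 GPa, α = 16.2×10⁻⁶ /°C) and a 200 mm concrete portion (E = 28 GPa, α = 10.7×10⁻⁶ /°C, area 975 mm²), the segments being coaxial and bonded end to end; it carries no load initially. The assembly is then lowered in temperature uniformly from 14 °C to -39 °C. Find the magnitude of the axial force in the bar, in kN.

If the supports were absent, the total length change would be Σ αᵢΔT Lᵢ = 16.2×10⁻⁶×53×850 + 10.7×10⁻⁶×53×200 = 0.8432 mm.
The walls prevent any net length change, so an axial force P (same in every segment) develops. Compatibility: P · Σ Lᵢ/(AᵢEᵢ) = δ_free.
Σ Lᵢ/(AᵢEᵢ) = 850/(1825×191×10³) + 200/(975×28×10³) = 9.765×10⁻⁶ mm/N.
P = 0.8432 / 9.765×10⁻⁶ = 86360 N = 86.36 kN, tensile.

P ≈ 86.4 kN (tensile)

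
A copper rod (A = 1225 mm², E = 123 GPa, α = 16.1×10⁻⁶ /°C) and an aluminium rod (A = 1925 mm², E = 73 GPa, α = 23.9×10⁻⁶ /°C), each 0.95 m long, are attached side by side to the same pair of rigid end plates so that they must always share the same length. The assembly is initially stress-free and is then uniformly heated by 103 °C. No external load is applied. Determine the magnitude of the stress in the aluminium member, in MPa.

Both members must finish at the same length. With the larger α, the aluminium tends to over-expand; the plates restrain it, putting the aluminium in compression and the copper in tension. With no external load the two internal forces are equal and opposite, magnitude P.
Compatibility of the two members (thermal + elastic change equal): (α₁ − α₂)ΔT = P·[1/(A₁E₁) + 1/(A₂E₂)].
|α₁ − α₂|·ΔT = 7.8×10⁻⁶ × 103 = 0.0008034.
1/(A₁E₁) + 1/(A₂E₂) = 1/(1225×123×10³) + 1/(1925×73×10³) = 1.375×10⁻⁸ N⁻¹.
P = 0.0008034 / 1.375×10⁻⁸ = 58420 N = 58.42 kN.
σ_{aluminium} = P/A₂ = 58420/1925 = 30.35 MPa, compressive.

σ ≈ 30.3 MPa (compressive)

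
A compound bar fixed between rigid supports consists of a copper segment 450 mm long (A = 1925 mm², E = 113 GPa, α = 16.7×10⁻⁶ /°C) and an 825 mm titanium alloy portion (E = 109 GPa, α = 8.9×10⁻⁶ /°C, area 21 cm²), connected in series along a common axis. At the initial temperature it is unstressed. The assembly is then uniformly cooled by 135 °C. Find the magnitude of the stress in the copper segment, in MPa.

If the supports were absent, the total length change would be Σ αᵢΔT Lᵢ = 16.7×10⁻⁶×135×450 + 8.9×10⁻⁶×135×825 = 2.006 mm.
The rigid supports impose zero overall length change; the single axial force P common to all segments must satisfy P Σ Lᵢ/(AᵢEᵢ) = δ_free.
Σ Lᵢ/(AᵢEᵢ) = 450/(1925×113×10³) + 825/(2100×109×10³) = 5.673×10⁻⁶ mm/N.
P = 2.006 / 5.673×10⁻⁶ = 353600 N = 353.6 kN, tensile.
σ_{copper} = P / A = 353600 / 1925 = 183.7 MPa.

σ ≈ 184 MPa (tensile)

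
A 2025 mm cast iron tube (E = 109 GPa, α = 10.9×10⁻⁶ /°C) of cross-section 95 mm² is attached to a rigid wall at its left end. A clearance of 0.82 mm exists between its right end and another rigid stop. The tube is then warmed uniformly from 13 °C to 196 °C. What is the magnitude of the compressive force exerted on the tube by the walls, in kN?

P ≈ 16.5 kN

Free thermal elongation = αΔT L = 10.9×10⁻⁶ × 183 × 2025 = 4.039 mm.
After closing the 0.82 mm clearance, 4.039 − 0.82 = 3.219 mm of expansion remains to be suppressed by the wall.
That suppressed elongation corresponds to σ = E·Δ/L = 109×10³ × 3.219/2025 = 173.3 MPa.
P = σA = 173.3 × 95 = 16.46 kN.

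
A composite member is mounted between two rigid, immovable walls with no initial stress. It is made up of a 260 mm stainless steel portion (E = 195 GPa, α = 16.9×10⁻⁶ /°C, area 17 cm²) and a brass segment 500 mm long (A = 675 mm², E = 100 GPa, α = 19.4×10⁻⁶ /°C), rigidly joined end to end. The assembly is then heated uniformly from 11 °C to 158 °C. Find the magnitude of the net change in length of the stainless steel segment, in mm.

|ΔL| ≈ 0.448 mm

If the supports were absent, the total length change would be Σ αᵢΔT Lᵢ = 16.9×10⁻⁶×147×260 + 19.4×10⁻⁶×147×500 = 2.072 mm.
The walls prevent any net length change, so an axial force P (same in every segment) develops. Compatibility: P · Σ Lᵢ/(AᵢEᵢ) = δ_free.
The series flexibility is Σ Lᵢ/(AᵢEᵢ) = 260/(1700×195×10³) + 500/(675×100×10³) = 8.192×10⁻⁶ mm/N.
P = 2.072 / 8.192×10⁻⁶ = 252900 N = 252.9 kN, compressive.
For the stainless steel segment, free thermal change = 16.9×10⁻⁶×147×260 = 0.6459 mm and elastic change from P = 252900×260/(1700×195×10³) = 0.1984 mm; these oppose, so the net change is 0.448 mm (segment lengthens).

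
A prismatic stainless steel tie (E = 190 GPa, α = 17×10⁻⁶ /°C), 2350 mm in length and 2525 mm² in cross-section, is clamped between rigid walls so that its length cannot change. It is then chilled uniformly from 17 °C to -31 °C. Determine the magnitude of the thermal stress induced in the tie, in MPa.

σ ≈ 155 MPa (tensile)

Because both ends are immovable the net strain is zero, and the suppressed thermal strain is αΔT = 17×10⁻⁶ × 48 = 816×10⁻⁶.
σ = EαΔT = 190×10³ × 17×10⁻⁶ × 48 = 155 MPa (tensile; the tie is trying to contract).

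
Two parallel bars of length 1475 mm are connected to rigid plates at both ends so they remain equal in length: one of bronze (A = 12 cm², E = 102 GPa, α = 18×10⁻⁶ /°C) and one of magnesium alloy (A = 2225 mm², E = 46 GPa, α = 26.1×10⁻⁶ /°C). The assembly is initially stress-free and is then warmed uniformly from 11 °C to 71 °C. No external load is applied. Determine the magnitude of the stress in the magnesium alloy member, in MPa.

The magnesium alloy has the larger α, so on heating it would change length more than the bronze if both were free. The rigid plates force a common final length, so the magnesium alloy is put into compression and the bronze into tension, with equal and opposite forces P (no external load).
Equating the net (thermal + elastic) strains gives |α₁ − α₂|·ΔT = P·[1/(A₁E₁) + 1/(A₂E₂)].
|α₁ − α₂|·ΔT = 8.1×10⁻⁶ × 60 = 0.000486.
1/(A₁E₁) + 1/(A₂E₂) = 1/(1200×102×10³) + 1/(2225×46×10³) = 1.794×10⁻⁸ N⁻¹.
So P = 0.000486 / 1.794×10⁻⁸ = 27.09 kN.
σ_{magnesium alloy} = P/A₂ = 27090/2225 = 12.18 MPa, compressive.

σ ≈ 12.2 MPa (compressive)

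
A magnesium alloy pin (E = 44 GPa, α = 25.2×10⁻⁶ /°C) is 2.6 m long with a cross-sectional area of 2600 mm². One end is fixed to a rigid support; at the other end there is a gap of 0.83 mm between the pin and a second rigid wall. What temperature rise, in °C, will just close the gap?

Contact occurs when the free expansion equals the gap: αΔT L = 0.83 mm.
So ΔT = g/(αL) = 0.83/(25.2×10⁻⁶ × 2600) = 12.67 °C.

ΔT ≈ 12.7 °C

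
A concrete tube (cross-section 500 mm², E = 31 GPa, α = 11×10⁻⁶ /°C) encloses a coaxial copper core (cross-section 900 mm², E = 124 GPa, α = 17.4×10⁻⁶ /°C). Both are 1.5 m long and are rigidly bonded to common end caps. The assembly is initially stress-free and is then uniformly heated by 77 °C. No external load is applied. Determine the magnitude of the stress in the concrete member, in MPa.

σ ≈ 13.4 MPa (tensile)

Both members must finish at the same length. With the larger α, the copper tends to over-expand; the plates restrain it, putting the copper in compression and the concrete in tension. With no external load the two internal forces are equal and opposite, magnitude P.
Equating the net (thermal + elastic) strains gives |α₁ − α₂|·ΔT = P·[1/(A₁E₁) + 1/(A₂E₂)].
|α₁ − α₂|·ΔT = 6.4×10⁻⁶ × 77 = 0.0004928.
1/(A₁E₁) + 1/(A₂E₂) = 1/(500×31×10³) + 1/(900×124×10³) = 7.348×10⁻⁸ N⁻¹.
So P = 0.0004928 / 7.348×10⁻⁸ = 6.707 kN.
σ_{concrete} = P/A₁ = 6707/500 = 13.41 MPa, tensile.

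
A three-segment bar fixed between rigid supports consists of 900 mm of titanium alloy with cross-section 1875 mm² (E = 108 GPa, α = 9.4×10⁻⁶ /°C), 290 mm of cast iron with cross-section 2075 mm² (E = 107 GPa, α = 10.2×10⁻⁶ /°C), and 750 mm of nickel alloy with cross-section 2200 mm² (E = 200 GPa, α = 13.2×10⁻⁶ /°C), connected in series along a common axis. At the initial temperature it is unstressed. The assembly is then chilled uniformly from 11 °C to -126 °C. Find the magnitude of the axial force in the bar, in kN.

If the supports were absent, the total length change would be Σ αᵢΔT Lᵢ = 9.4×10⁻⁶×137×900 + 10.2×10⁻⁶×137×290 + 13.2×10⁻⁶×137×750 = 2.921 mm.
The rigid supports impose zero overall length change; the single axial force P common to all segments must satisfy P Σ Lᵢ/(AᵢEᵢ) = δ_free.
Σ Lᵢ/(AᵢEᵢ) = 900/(1875×108×10³) + 290/(2075×107×10³) + 750/(2200×200×10³) = 7.455×10⁻⁶ mm/N.
P = 2.921 / 7.455×10⁻⁶ = 391800 N = 391.8 kN, tensile.

P ≈ 392 kN (tensile)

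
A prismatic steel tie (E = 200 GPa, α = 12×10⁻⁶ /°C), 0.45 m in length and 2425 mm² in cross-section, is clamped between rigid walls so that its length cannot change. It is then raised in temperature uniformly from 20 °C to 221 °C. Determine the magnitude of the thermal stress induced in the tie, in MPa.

σ ≈ 482 MPa (compressive)

Because both ends are immovable the net strain is zero, and the suppressed thermal strain is αΔT = 12×10⁻⁶ × 201 = 2412×10⁻⁶.
σ = EαΔT = 200×10³ × 12×10⁻⁶ × 201 = 482.4 MPa (compressive; the tie is trying to expand).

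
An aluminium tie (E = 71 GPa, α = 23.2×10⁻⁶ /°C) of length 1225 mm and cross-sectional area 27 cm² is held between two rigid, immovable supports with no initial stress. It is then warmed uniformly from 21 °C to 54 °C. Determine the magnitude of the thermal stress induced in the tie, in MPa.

σ ≈ 54.4 MPa (compressive)

The supports are rigid, so the total axial strain is zero. The restrained thermal strain is ε = αΔT = 23.2×10⁻⁶ × 33 = 765.6×10⁻⁶.
σ = EαΔT = 71×10³ × 23.2×10⁻⁶ × 33 = 54.36 MPa (compressive; the tie is trying to expand).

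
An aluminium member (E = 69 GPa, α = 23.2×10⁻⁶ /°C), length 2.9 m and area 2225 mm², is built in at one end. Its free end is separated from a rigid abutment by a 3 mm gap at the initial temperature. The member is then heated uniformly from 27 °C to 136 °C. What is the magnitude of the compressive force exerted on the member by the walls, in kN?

P ≈ 229 kN

Free thermal elongation = αΔT L = 23.2×10⁻⁶ × 109 × 2900 = 7.334 mm.
After closing the 3 mm clearance, 7.334 − 3 = 4.334 mm of expansion remains to be suppressed by the wall.
Compatibility: PL/(AE) = 4.334 mm, so σ = P/A = E × (4.334/2900) = 103.1 MPa.
P = σA = 103.1 × 2225 = 229.4 kN.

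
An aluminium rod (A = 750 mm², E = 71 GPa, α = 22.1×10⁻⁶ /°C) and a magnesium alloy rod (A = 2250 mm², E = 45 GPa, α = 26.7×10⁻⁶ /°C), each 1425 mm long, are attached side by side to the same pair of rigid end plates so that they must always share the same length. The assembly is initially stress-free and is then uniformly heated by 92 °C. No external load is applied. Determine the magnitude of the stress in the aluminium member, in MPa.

Equilibrium of a rigid end plate with no external load gives equal and opposite internal forces ±P in the two members. Since α_{magnesium alloy} > α_{aluminium}, heating drives the magnesium alloy into compression and the aluminium into tension.
Setting the final lengths equal and cancelling L: (α₁ − α₂)ΔT = P/(A₁E₁) + P/(A₂E₂).
|α₁ − α₂|·ΔT = 4.6×10⁻⁶ × 92 = 0.0004232.
1/(A₁E₁) + 1/(A₂E₂) = 1/(750×71×10³) + 1/(2250×45×10³) = 2.866×10⁻⁸ N⁻¹.
P = 0.0004232 / 2.866×10⁻⁸ = 14770 N = 14.77 kN.
σ_{aluminium} = P/A₁ = 14770/750 = 19.69 MPa, tensile.

σ ≈ 19.7 MPa (tensile)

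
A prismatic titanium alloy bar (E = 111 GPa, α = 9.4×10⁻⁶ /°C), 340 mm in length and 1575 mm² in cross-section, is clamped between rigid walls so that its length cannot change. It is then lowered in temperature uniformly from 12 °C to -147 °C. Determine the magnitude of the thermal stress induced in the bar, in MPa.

The supports are rigid, so the total axial strain is zero. The restrained thermal strain is ε = αΔT = 9.4×10⁻⁶ × 159 = 1494.6×10⁻⁶.
Hence σ = E·αΔT = 111×10³ × 1494.6×10⁻⁶ = 165.9 MPa, tensile.

σ ≈ 166 MPa (tensile)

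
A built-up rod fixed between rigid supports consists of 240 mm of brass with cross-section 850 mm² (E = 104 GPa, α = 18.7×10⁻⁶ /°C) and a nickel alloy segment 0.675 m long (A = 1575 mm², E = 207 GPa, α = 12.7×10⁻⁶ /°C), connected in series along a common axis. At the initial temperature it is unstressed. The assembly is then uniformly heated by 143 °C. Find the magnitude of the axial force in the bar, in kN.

P ≈ 390 kN (compressive)

If the supports were absent, the total length change would be Σ αᵢΔT Lᵢ = 18.7×10⁻⁶×143×240 + 12.7×10⁻⁶×143×675 = 1.868 mm.
The walls prevent any net length change, so an axial force P (same in every segment) develops. Compatibility: P · Σ Lᵢ/(AᵢEᵢ) = δ_free.
The series flexibility is Σ Lᵢ/(AᵢEᵢ) = 240/(850×104×10³) + 675/(1575×207×10³) = 4.785×10⁻⁶ mm/N.
P = 1.868 / 4.785×10⁻⁶ = 390300 N = 390.3 kN, compressive.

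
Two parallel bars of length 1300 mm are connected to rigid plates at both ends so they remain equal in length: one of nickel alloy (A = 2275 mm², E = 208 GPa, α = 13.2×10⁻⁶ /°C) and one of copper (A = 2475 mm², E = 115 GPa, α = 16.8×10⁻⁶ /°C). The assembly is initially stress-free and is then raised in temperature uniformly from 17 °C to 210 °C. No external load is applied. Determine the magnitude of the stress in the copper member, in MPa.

σ ≈ 49.9 MPa (compressive)

Equilibrium of a rigid end plate with no external load gives equal and opposite internal forces ±P in the two members. Since α_{copper} > α_{nickel alloy}, heating drives the copper into compression and the nickel alloy into tension.
Equating the net (thermal + elastic) strains gives |α₁ − α₂|·ΔT = P·[1/(A₁E₁) + 1/(A₂E₂)].
|α₁ − α₂|·ΔT = 3.6×10⁻⁶ × 193 = 0.0006948.
1/(A₁E₁) + 1/(A₂E₂) = 1/(2275×208×10³) + 1/(2475×115×10³) = 5.627×10⁻⁹ N⁻¹.
P = 0.0006948 / 5.627×10⁻⁹ = 123500 N = 123.5 kN.
σ_{copper} = P/A₂ = 123500/2475 = 49.89 MPa, compressive.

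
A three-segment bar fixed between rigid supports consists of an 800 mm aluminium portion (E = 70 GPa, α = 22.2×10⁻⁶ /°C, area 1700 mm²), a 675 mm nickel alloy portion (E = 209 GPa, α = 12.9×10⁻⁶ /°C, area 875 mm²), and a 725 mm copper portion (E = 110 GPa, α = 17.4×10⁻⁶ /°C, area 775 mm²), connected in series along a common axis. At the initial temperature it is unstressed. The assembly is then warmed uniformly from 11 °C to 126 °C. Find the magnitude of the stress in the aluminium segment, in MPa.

Free thermal expansion of the whole bar: Σ αᵢΔT Lᵢ = 22.2×10⁻⁶×115×800 + 12.9×10⁻⁶×115×675 + 17.4×10⁻⁶×115×725 = 4.494 mm.
The rigid supports impose zero overall length change; the single axial force P common to all segments must satisfy P Σ Lᵢ/(AᵢEᵢ) = δ_free.
The series flexibility is Σ Lᵢ/(AᵢEᵢ) = 800/(1700×70×10³) + 675/(875×209×10³) + 725/(775×110×10³) = 1.892×10⁻⁵ mm/N.
P = 4.494 / 1.892×10⁻⁵ = 237600 N = 237.6 kN, compressive.
σ_{aluminium} = P / A = 237600 / 1700 = 139.8 MPa.

σ ≈ 140 MPa (compressive)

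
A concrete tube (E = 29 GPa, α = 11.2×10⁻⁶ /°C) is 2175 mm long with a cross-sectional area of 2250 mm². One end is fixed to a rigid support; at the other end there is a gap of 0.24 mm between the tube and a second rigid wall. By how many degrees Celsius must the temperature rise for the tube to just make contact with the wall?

The gap closes when αΔT L = 0.24 mm, since the tube is still unstressed at that instant.
So ΔT = g/(αL) = 0.24/(11.2×10⁻⁶ × 2175) = 9.852 °C.

ΔT ≈ 9.85 °C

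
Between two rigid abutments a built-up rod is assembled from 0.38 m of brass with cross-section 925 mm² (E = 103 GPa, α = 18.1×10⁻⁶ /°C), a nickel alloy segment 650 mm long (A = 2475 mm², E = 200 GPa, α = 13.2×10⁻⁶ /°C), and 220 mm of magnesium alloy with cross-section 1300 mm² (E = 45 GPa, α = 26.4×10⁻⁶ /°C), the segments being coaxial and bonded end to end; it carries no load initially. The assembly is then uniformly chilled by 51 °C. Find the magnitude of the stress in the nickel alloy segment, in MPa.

Free thermal contraction of the whole bar: Σ αᵢΔT Lᵢ = 18.1×10⁻⁶×51×380 + 13.2×10⁻⁶×51×650 + 26.4×10⁻⁶×51×220 = 1.085 mm.
Since the ends are fixed, an axial force P builds up, equal in every segment, with P · Σ Lᵢ/(AᵢEᵢ) = δ_free.
The series flexibility is Σ Lᵢ/(AᵢEᵢ) = 380/(925×103×10³) + 650/(2475×200×10³) + 220/(1300×45×10³) = 9.062×10⁻⁶ mm/N.
P = 1.085 / 9.062×10⁻⁶ = 119700 N = 119.7 kN, tensile.
σ_{nickel alloy} = P / A = 119700 / 2475 = 48.36 MPa.

σ ≈ 48.4 MPa (tensile)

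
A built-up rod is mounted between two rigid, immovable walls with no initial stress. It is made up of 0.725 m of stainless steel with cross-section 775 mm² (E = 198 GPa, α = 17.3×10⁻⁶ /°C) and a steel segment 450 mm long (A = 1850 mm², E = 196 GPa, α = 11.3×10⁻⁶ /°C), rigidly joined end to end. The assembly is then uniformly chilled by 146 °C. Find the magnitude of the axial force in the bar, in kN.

Free thermal contraction of the whole bar: Σ αᵢΔT Lᵢ = 17.3×10⁻⁶×146×725 + 11.3×10⁻⁶×146×450 = 2.574 mm.
The walls prevent any net length change, so an axial force P (same in every segment) develops. Compatibility: P · Σ Lᵢ/(AᵢEᵢ) = δ_free.
The series flexibility is Σ Lᵢ/(AᵢEᵢ) = 725/(775×198×10³) + 450/(1850×196×10³) = 5.966×10⁻⁶ mm/N.
P = 2.574 / 5.966×10⁻⁶ = 431400 N = 431.4 kN, tensile.

P ≈ 431 kN (tensile)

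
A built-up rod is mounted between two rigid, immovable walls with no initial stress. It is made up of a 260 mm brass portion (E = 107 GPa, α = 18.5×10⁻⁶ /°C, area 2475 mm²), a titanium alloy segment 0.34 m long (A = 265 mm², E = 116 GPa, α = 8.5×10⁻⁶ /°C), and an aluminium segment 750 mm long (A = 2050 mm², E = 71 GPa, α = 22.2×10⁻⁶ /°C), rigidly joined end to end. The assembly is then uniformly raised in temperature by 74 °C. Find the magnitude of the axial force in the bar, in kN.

P ≈ 105 kN (compressive)

If the supports were absent, the total length change would be Σ αᵢΔT Lᵢ = 18.5×10⁻⁶×74×260 + 8.5×10⁻⁶×74×340 + 22.2×10⁻⁶×74×750 = 1.802 mm.
The walls prevent any net length change, so an axial force P (same in every segment) develops. Compatibility: P · Σ Lᵢ/(AᵢEᵢ) = δ_free.
Σ Lᵢ/(AᵢEᵢ) = 260/(2475×107×10³) + 340/(265×116×10³) + 750/(2050×71×10³) = 1.72×10⁻⁵ mm/N.
P = 1.802 / 1.72×10⁻⁵ = 104800 N = 104.8 kN, compressive.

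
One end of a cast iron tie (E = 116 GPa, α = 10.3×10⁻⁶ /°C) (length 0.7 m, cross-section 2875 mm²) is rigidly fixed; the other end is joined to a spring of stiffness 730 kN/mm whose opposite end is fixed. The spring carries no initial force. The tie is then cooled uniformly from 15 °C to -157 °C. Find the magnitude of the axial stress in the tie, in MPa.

Free thermal contraction: δ_free = αΔT L = 10.3×10⁻⁶ × 172 × 700 = 1.24 mm.
With a force P in the spring, the elastic change of the tie is PL/(AE) and that of the spring is P/k; compatibility requires their sum to equal δ_free.
P [ L/(AE) + 1/k ] = δ_free → P [ 700/(2875×116×10³) + 1/(730×10³) ] = 1.24.
P = 1.24 / 3.469×10⁻⁶ = 357500 N.
σ = P/A = 357500/2875 = 124.3 MPa.

σ ≈ 124 MPa (tensile)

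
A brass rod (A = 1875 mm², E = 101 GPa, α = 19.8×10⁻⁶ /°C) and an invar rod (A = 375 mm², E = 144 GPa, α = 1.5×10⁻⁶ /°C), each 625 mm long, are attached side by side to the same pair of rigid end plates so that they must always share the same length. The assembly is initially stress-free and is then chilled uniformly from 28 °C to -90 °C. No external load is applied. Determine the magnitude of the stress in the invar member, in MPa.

Both members must finish at the same length. With the larger α, the brass tends to over-contract; the plates restrain it, putting the brass in tension and the invar in compression. With no external load the two internal forces are equal and opposite, magnitude P.
Compatibility of the two members (thermal + elastic change equal): (α₁ − α₂)ΔT = P·[1/(A₁E₁) + 1/(A₂E₂)].
|α₁ − α₂|·ΔT = 18.3×10⁻⁶ × 118 = 0.002159.
1/(A₁E₁) + 1/(A₂E₂) = 1/(1875×101×10³) + 1/(375×144×10³) = 2.38×10⁻⁸ N⁻¹.
So P = 0.002159 / 2.38×10⁻⁸ = 90.73 kN.
σ_{invar} = P/A₂ = 90730/375 = 242 MPa, compressive.

σ ≈ 242 MPa (compressive)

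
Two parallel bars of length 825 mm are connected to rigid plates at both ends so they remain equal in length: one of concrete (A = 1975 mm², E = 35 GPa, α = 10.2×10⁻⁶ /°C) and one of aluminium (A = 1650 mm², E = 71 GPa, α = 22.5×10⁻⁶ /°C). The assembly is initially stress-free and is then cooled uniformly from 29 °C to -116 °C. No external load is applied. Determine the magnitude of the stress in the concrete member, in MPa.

Equilibrium of a rigid end plate with no external load gives equal and opposite internal forces ±P in the two members. Since α_{aluminium} > α_{concrete}, cooling drives the aluminium into tension and the concrete into compression.
Setting the final lengths equal and cancelling L: (α₁ − α₂)ΔT = P/(A₁E₁) + P/(A₂E₂).
|α₁ − α₂|·ΔT = 12.3×10⁻⁶ × 145 = 0.001784.
1/(A₁E₁) + 1/(A₂E₂) = 1/(1975×35×10³) + 1/(1650×71×10³) = 2.3×10⁻⁸ N⁻¹.
So P = 0.001784 / 2.3×10⁻⁸ = 77.53 kN.
σ_{concrete} = P/A₁ = 77530/1975 = 39.26 MPa, compressive.

σ ≈ 39.3 MPa (compressive)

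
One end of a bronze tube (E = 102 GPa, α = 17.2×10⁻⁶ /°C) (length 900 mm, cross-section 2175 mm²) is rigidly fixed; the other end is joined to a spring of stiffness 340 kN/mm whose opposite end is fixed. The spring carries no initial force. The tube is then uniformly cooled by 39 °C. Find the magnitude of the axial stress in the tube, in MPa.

σ ≈ 39.7 MPa (tensile)

If the spring were absent the tube would shorten by αΔT L = 17.2×10⁻⁶ × 39 × 900 = 0.6037 mm.
Let P be the tensile force in the spring. The tube extends elastically by PL/(AE) and the spring stretches by P/k; together these equal δ_free.
So P = δ_free / [L/(AE) + 1/k] = 0.6037 / [ 900/(2175×102×10³) + 1/(340×10³) ].
P = 0.6037 / 6.998×10⁻⁶ = 86270 N.
σ = P/A = 86270/2175 = 39.66 MPa.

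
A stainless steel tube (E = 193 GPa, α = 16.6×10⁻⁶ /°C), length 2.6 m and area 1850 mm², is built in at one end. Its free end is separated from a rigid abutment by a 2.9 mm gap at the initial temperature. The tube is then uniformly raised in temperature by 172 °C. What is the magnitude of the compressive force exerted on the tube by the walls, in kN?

If the wall were absent the tube would grow by αΔT L = 16.6×10⁻⁶ × 172 × 2600 = 7.424 mm.
This exceeds the 2.9 mm gap, so the wall pushes back. The portion of expansion that must be recovered elastically is δ_free − gap = 7.424 − 2.9 = 4.524 mm.
That suppressed elongation corresponds to σ = E·Δ/L = 193×10³ × 4.524/2600 = 335.8 MPa.
Force on the wall = σA = 335.8 × 1850 mm² = 621.2 kN.

P ≈ 621 kN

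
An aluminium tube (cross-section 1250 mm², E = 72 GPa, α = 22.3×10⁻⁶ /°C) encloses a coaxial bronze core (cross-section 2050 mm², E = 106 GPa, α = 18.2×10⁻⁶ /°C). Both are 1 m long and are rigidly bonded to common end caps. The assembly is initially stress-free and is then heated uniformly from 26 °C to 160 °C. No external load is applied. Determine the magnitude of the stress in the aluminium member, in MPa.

σ ≈ 28 MPa (compressive)

Equilibrium of a rigid end plate with no external load gives equal and opposite internal forces ±P in the two members. Since α_{aluminium} > α_{bronze}, heating drives the aluminium into compression and the bronze into tension.
Setting the final lengths equal and cancelling L: (α₁ − α₂)ΔT = P/(A₁E₁) + P/(A₂E₂).
|α₁ − α₂|·ΔT = 4.1×10⁻⁶ × 134 = 0.0005494.
1/(A₁E₁) + 1/(A₂E₂) = 1/(1250×72×10³) + 1/(2050×106×10³) = 1.571×10⁻⁸ N⁻¹.
So P = 0.0005494 / 1.571×10⁻⁸ = 34.96 kN.
σ_{aluminium} = P/A₁ = 34960/1250 = 27.97 MPa, compressive.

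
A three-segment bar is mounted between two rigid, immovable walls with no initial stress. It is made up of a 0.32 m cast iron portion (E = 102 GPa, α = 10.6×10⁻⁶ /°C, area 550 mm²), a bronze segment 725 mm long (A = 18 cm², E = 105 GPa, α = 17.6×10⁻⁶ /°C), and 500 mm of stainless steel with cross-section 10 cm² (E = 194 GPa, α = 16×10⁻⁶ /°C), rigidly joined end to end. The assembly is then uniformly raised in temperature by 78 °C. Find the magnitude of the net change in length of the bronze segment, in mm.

Free thermal expansion of the whole bar: Σ αᵢΔT Lᵢ = 10.6×10⁻⁶×78×320 + 17.6×10⁻⁶×78×725 + 16×10⁻⁶×78×500 = 1.884 mm.
The rigid supports impose zero overall length change; the single axial force P common to all segments must satisfy P Σ Lᵢ/(AᵢEᵢ) = δ_free.
The series flexibility is Σ Lᵢ/(AᵢEᵢ) = 320/(550×102×10³) + 725/(1800×105×10³) + 500/(1000×194×10³) = 1.212×10⁻⁵ mm/N.
Hence P = δ_free / Σ(L/AE) = 1.884/1.212×10⁻⁵ = 155.5 kN (compressive).
For the bronze segment, free thermal change = 17.6×10⁻⁶×78×725 = 0.9953 mm and elastic change from P = 155500×725/(1800×105×10³) = 0.5964 mm; these oppose, so the net change is 0.399 mm (segment lengthens).

|ΔL| ≈ 0.399 mm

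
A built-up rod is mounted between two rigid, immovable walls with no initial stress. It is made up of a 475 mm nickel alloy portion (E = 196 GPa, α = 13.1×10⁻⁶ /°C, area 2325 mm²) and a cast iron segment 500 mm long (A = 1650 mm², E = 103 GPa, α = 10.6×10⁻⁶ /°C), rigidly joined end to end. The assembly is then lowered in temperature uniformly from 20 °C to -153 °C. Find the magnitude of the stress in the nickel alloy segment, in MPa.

σ ≈ 215 MPa (tensile)

Free thermal contraction of the whole bar: Σ αᵢΔT Lᵢ = 13.1×10⁻⁶×173×475 + 10.6×10⁻⁶×173×500 = 1.993 mm.
The rigid supports impose zero overall length change; the single axial force P common to all segments must satisfy P Σ Lᵢ/(AᵢEᵢ) = δ_free.
The series flexibility is Σ Lᵢ/(AᵢEᵢ) = 475/(2325×196×10³) + 500/(1650×103×10³) = 3.984×10⁻⁶ mm/N.
P = 1.993 / 3.984×10⁻⁶ = 500300 N = 500.3 kN, tensile.
σ_{nickel alloy} = P / A = 500300 / 2325 = 215.2 MPa.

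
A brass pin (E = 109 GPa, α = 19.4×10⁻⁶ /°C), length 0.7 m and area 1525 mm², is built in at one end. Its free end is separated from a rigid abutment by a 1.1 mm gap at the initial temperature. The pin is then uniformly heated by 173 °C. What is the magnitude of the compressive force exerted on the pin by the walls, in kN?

P ≈ 297 kN

Unrestrained expansion: δ_free = αΔT L = 19.4×10⁻⁶ × 173 × 700 = 2.349 mm.
The gap closes (δ_free > 1.1 mm) and the wall then resists a further 2.349 − 1.1 = 1.249 mm of expansion.
That suppressed elongation corresponds to σ = E·Δ/L = 109×10³ × 1.249/700 = 194.5 MPa.
P = σA = 194.5 × 1525 = 296.7 kN.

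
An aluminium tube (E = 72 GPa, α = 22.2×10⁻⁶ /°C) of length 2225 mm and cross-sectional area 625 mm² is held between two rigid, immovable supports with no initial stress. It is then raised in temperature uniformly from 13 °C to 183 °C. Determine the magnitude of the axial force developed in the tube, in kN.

P ≈ 170 kN (compressive)

Full restraint means ε = 0, so the stress is σ = EαΔT = 72×10³ × 22.2×10⁻⁶ × 170 = 271.7 MPa.
Then P = σA = 271.7 × 625 mm² = 169.8 kN, compressive.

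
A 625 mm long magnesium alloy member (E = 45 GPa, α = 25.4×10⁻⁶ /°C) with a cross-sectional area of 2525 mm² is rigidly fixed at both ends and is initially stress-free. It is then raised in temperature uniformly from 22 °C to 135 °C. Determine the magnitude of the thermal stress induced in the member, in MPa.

σ ≈ 129 MPa (compressive)

With length fixed, the mechanical strain must cancel the thermal strain αΔT = 25.4×10⁻⁶ × 113 = 2870.2×10⁻⁶.
Hence σ = E·αΔT = 45×10³ × 2870.2×10⁻⁶ = 129.2 MPa, compressive.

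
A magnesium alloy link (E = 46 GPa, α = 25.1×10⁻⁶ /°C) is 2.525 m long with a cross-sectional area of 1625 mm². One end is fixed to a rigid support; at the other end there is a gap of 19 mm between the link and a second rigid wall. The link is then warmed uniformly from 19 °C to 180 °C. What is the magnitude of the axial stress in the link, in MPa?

If the wall were absent the link would grow by αΔT L = 25.1×10⁻⁶ × 161 × 2525 = 10.2 mm.
This is smaller than the 19 mm clearance, so the link expands freely without reaching the stop — the stress is zero.

σ ≈ 0 MPa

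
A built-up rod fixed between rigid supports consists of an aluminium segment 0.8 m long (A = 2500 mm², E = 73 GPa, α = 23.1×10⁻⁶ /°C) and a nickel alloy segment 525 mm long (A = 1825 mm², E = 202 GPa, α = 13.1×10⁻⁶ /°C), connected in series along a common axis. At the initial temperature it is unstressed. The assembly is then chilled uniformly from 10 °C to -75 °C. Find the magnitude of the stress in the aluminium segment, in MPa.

With the walls removed the bar would change length by δ_free = Σ αᵢΔT Lᵢ = 23.1×10⁻⁶×85×800 + 13.1×10⁻⁶×85×525 = 2.155 mm.
Since the ends are fixed, an axial force P builds up, equal in every segment, with P · Σ Lᵢ/(AᵢEᵢ) = δ_free.
The series flexibility is Σ Lᵢ/(AᵢEᵢ) = 800/(2500×73×10³) + 525/(1825×202×10³) = 5.808×10⁻⁶ mm/N.
P = 2.155 / 5.808×10⁻⁶ = 371100 N = 371.1 kN, tensile.
σ_{aluminium} = P / A = 371100 / 2500 = 148.5 MPa.

σ ≈ 148 MPa (tensile)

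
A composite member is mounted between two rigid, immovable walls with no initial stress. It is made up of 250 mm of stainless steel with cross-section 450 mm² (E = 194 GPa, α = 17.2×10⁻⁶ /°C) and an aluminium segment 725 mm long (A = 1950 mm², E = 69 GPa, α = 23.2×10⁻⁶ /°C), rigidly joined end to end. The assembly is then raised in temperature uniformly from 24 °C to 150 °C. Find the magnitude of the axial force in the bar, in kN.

If the supports were absent, the total length change would be Σ αᵢΔT Lᵢ = 17.2×10⁻⁶×126×250 + 23.2×10⁻⁶×126×725 = 2.661 mm.
The rigid supports impose zero overall length change; the single axial force P common to all segments must satisfy P Σ Lᵢ/(AᵢEᵢ) = δ_free.
The series flexibility is Σ Lᵢ/(AᵢEᵢ) = 250/(450×194×10³) + 725/(1950×69×10³) = 8.252×10⁻⁶ mm/N.
So P = 2.661 / 8.252×10⁻⁶ = 322.5 kN, compressive.

P ≈ 322 kN (compressive)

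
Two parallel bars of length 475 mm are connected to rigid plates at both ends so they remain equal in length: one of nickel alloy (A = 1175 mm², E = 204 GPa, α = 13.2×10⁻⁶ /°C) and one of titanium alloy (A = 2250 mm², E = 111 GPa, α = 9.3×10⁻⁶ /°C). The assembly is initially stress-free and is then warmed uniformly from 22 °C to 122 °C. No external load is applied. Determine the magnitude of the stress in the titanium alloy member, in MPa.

The nickel alloy has the larger α, so on heating it would change length more than the titanium alloy if both were free. The rigid plates force a common final length, so the nickel alloy is put into compression and the titanium alloy into tension, with equal and opposite forces P (no external load).
Setting the final lengths equal and cancelling L: (α₁ − α₂)ΔT = P/(A₁E₁) + P/(A₂E₂).
|α₁ − α₂|·ΔT = 3.9×10⁻⁶ × 100 = 0.00039.
1/(A₁E₁) + 1/(A₂E₂) = 1/(1175×204×10³) + 1/(2250×111×10³) = 8.176×10⁻⁹ N⁻¹.
So P = 0.00039 / 8.176×10⁻⁹ = 47.7 kN.
σ_{titanium alloy} = P/A₂ = 47700/2250 = 21.2 MPa, tensile.

σ ≈ 21.2 MPa (tensile)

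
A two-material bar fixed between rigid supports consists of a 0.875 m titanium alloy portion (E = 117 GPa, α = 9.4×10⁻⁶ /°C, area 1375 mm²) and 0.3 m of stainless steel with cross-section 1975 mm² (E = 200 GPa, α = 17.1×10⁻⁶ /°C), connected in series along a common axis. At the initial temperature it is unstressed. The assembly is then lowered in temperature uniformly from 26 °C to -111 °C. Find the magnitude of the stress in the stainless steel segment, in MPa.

σ ≈ 149 MPa (tensile)

Free thermal contraction of the whole bar: Σ αᵢΔT Lᵢ = 9.4×10⁻⁶×137×875 + 17.1×10⁻⁶×137×300 = 1.83 mm.
The rigid supports impose zero overall length change; the single axial force P common to all segments must satisfy P Σ Lᵢ/(AᵢEᵢ) = δ_free.
The series flexibility is Σ Lᵢ/(AᵢEᵢ) = 875/(1375×117×10³) + 300/(1975×200×10³) = 6.198×10⁻⁶ mm/N.
So P = 1.83 / 6.198×10⁻⁶ = 295.2 kN, tensile.
σ_{stainless steel} = P / A = 295200 / 1975 = 149.5 MPa.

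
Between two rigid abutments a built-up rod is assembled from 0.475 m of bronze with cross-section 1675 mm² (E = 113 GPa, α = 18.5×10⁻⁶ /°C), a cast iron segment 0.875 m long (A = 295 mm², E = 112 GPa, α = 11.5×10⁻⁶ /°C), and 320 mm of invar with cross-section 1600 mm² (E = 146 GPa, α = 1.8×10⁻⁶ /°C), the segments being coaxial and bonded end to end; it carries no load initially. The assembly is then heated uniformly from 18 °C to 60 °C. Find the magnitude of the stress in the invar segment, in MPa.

σ ≈ 16.8 MPa (compressive)

With the walls removed the bar would change length by δ_free = Σ αᵢΔT Lᵢ = 18.5×10⁻⁶×42×475 + 11.5×10⁻⁶×42×875 + 1.8×10⁻⁶×42×320 = 0.8159 mm.
Since the ends are fixed, an axial force P builds up, equal in every segment, with P · Σ Lᵢ/(AᵢEᵢ) = δ_free.
The series flexibility is Σ Lᵢ/(AᵢEᵢ) = 475/(1675×113×10³) + 875/(295×112×10³) + 320/(1600×146×10³) = 3.036×10⁻⁵ mm/N.
Hence P = δ_free / Σ(L/AE) = 0.8159/3.036×10⁻⁵ = 26.87 kN (compressive).
σ_{invar} = P / A = 26870 / 1600 = 16.79 MPa.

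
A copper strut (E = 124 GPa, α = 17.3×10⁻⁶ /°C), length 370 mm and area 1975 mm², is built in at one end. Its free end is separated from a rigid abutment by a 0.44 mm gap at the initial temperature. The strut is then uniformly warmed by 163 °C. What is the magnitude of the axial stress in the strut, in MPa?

σ ≈ 202 MPa (compressive)

Unrestrained expansion: δ_free = αΔT L = 17.3×10⁻⁶ × 163 × 370 = 1.043 mm.
After closing the 0.44 mm clearance, 1.043 − 0.44 = 0.6034 mm of expansion remains to be suppressed by the wall.
Compatibility: PL/(AE) = 0.6034 mm, so σ = P/A = E × (0.6034/370) = 202.2 MPa.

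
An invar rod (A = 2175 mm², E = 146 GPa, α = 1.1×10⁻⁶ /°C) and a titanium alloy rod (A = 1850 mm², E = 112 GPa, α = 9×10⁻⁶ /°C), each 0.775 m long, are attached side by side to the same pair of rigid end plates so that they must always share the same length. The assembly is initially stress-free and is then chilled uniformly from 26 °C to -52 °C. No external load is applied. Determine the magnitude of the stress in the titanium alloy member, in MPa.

σ ≈ 41.8 MPa (tensile)

Both members must finish at the same length. With the larger α, the titanium alloy tends to over-contract; the plates restrain it, putting the titanium alloy in tension and the invar in compression. With no external load the two internal forces are equal and opposite, magnitude P.
Equating the net (thermal + elastic) strains gives |α₁ − α₂|·ΔT = P·[1/(A₁E₁) + 1/(A₂E₂)].
|α₁ − α₂|·ΔT = 7.9×10⁻⁶ × 78 = 0.0006162.
1/(A₁E₁) + 1/(A₂E₂) = 1/(2175×146×10³) + 1/(1850×112×10³) = 7.975×10⁻⁹ N⁻¹.
So P = 0.0006162 / 7.975×10⁻⁹ = 77.26 kN.
σ_{titanium alloy} = P/A₂ = 77260/1850 = 41.76 MPa, tensile.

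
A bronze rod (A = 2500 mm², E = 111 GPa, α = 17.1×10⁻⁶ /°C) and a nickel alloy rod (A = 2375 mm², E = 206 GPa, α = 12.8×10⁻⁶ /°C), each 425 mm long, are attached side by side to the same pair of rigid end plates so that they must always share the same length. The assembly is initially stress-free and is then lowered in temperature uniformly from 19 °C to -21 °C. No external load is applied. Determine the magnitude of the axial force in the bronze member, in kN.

P ≈ 30.5 kN (tensile in the bronze)

The bronze has the larger α, so on cooling it would change length more than the nickel alloy if both were free. The rigid plates force a common final length, so the bronze is put into tension and the nickel alloy into compression, with equal and opposite forces P (no external load).
Equating the net (thermal + elastic) strains gives |α₁ − α₂|·ΔT = P·[1/(A₁E₁) + 1/(A₂E₂)].
|α₁ − α₂|·ΔT = 4.3×10⁻⁶ × 40 = 0.000172.
1/(A₁E₁) + 1/(A₂E₂) = 1/(2500×111×10³) + 1/(2375×206×10³) = 5.648×10⁻⁹ N⁻¹.
P = 0.000172 / 5.648×10⁻⁹ = 30460 N = 30.46 kN.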